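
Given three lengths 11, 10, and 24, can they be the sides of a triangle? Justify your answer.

Check the triangle inequality: 11 + 10 = 21 ≤ 24.
Since the sum of two sides does not exceed the third, no triangle can be formed.

No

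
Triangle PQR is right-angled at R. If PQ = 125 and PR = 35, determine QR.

By the Pythagorean theorem: QR^2 = PQ^2 - PR^2
QR^2 = 125^2 - 35^2 = 15625 - 1225 = 14400
QR = sqrt(14400) = 120

120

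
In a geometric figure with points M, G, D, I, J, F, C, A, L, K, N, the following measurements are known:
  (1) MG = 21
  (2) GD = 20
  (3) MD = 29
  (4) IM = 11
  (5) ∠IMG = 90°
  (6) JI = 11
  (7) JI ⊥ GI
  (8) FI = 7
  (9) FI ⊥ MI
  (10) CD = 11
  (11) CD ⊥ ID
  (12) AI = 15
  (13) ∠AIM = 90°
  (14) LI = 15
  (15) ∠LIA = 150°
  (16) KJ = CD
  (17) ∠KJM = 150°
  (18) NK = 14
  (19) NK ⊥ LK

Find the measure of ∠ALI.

Step 1: By the law of cosines on triangle LIA: LA² = 15² + 15² − 2·15·15·cos(150°) = 839.71, so LA ≈ 28.98.
Step 2: By the inverse law of cosines on triangle ALI: cos(∠ALI) = (28.98² + 15² − 15²) / (2·28.98·15) = 839.71/869.33 = 0.9659, so ∠ALI = 15°.

Therefore, the measure of angle ∠ALI = 15°.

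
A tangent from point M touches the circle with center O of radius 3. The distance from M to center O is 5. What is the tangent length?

The tangent, radius, and line from the external point to the center form a right triangle.
The right angle is where the tangent meets the radius.
By the Pythagorean theorem: tangent² + 3² = 5²
tangent² = 25 - 9 = 16
tangent = 4

4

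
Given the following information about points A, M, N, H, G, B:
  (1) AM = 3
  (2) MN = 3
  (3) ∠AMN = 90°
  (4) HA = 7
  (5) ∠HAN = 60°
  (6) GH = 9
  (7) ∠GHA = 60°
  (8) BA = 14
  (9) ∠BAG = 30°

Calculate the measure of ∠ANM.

Step 1: By the law of cosines on triangle NMA: NA² = 3² + 3² − 2·3·3·cos(90°) = 18, so NA = 3·√2.
Step 2: By the inverse law of cosines on triangle ANM: cos(∠ANM) = ((3·√2)² + 3² − 3²) / (2·3·√2·3) = 18/25.46 = 0.7071, so ∠ANM = 45°.

Therefore, the measure of angle ∠ANM = 45°.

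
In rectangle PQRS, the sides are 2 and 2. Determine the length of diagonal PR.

A rectangle's diagonal splits it into two right triangles, with the diagonal as the hypotenuse.
By the Pythagorean theorem, d^2 = 2^2 + 2^2 = 8.
Therefore d = sqrt(8) = 2*sqrt(2).

2*sqrt(2)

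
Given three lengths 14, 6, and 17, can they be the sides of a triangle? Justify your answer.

Check all three triangle inequalities:
14 + 6 = 20 > 17 ✓
14 + 17 = 31 > 6 ✓
6 + 17 = 23 > 14 ✓
All conditions hold, so these sides form a valid triangle.

Yes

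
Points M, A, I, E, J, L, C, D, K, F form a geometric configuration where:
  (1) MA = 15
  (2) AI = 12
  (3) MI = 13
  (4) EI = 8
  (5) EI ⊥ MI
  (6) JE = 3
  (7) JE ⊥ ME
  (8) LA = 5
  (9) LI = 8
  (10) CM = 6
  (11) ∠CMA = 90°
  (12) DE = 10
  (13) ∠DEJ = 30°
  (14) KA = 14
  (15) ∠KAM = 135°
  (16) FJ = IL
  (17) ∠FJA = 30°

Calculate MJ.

Step 1: By the law of cosines on triangle EIM: EM² = 8² + 13² − 2·8·13·cos(90°) = 233, so EM ≈ 15.26.
Step 2: By the law of cosines on triangle MEJ: MJ² = 15.26² + 3² − 2·15.26·3·cos(90°) = 242, so MJ = 11·√2.

Therefore, the length of MJ = 11·√2.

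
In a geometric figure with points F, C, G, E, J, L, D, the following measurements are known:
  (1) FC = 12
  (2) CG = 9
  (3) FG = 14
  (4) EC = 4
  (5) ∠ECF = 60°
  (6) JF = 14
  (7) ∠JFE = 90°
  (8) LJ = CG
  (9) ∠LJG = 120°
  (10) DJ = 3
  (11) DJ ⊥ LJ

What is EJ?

Step 1: By the law of cosines on triangle ECF: EF² = 4² + 12² − 2·4·12·cos(60°) = 112, so EF = 4·√7.
Step 2: By the law of cosines on triangle EFJ: EJ² = (4·√7)² + 14² − 2·4·√7·14·cos(90°) = 308, so EJ = 2·√77.

Therefore, the length of EJ = 2·√77.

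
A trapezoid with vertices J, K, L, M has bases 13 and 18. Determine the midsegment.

The midsegment (median) of a trapezoid connects the midpoints of the non-parallel sides.
Its length is the average of the two bases: (13 + 18) / 2 = 31/2.

31/2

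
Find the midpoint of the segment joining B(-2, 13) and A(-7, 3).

The midpoint is the point halfway along the segment.
Move half the horizontal distance: -2 + (-7 - -2)/2 = -2 + -5/2 = -9/2
Move half the vertical distance: 13 + (3 - 13)/2 = 13 + -10/2 = 8
Midpoint = (-9/2, 8)

(-9/2, 8)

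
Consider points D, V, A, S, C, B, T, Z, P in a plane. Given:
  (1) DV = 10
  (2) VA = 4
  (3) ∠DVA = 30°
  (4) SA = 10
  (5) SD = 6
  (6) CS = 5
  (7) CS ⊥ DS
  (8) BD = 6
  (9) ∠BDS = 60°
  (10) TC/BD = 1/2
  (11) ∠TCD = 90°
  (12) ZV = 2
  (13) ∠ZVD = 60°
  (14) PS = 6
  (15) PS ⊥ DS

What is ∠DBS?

Step 1: By the law of cosines on triangle BDS: BS² = 6² + 6² − 2·6·6·cos(60°) = 36, so BS = 6.
Step 2: By the inverse law of cosines on triangle DBS: cos(∠DBS) = (6² + 6² − 6²) / (2·6·6) = 36/72 = 0.5, so ∠DBS = 60°.

Therefore, the measure of angle ∠DBS = 60°.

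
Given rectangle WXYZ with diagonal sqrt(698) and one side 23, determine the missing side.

Using the Pythagorean theorem: d^2 = a^2 + b^2
b^2 = d^2 - a^2
b^2 = 698 - 529
b^2 = 169
b = sqrt(169) = 13

13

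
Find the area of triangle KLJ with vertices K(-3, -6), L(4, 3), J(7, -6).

Shoelace: Area = (1/2)|-3(3--6) + 4(-6--6) + 7(-6-3)| = (1/2)(90) = 45

45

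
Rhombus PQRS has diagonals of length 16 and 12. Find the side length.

In a rhombus, the diagonals bisect each other perpendicularly, creating four congruent right triangles.
Each triangle has legs 8 (half of 16) and 6 (half of 12).
The hypotenuse of each right triangle is a side of the rhombus:
side = sqrt(8^2 + 6^2) = sqrt(100) = 10

10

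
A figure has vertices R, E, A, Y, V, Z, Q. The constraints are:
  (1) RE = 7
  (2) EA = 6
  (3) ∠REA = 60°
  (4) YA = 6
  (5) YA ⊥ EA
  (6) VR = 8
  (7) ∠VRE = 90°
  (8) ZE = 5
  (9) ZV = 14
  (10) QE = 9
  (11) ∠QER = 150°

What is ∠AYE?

Step 1: By the law of cosines on triangle YAE: YE² = 6² + 6² − 2·6·6·cos(90°) = 72, so YE = 6·√2.
Step 2: By the inverse law of cosines on triangle AYE: cos(∠AYE) = (6² + (6·√2)² − 6²) / (2·6·6·√2) = 72/101.82 = 0.7071, so ∠AYE = 45°.

Therefore, the measure of angle ∠AYE = 45°.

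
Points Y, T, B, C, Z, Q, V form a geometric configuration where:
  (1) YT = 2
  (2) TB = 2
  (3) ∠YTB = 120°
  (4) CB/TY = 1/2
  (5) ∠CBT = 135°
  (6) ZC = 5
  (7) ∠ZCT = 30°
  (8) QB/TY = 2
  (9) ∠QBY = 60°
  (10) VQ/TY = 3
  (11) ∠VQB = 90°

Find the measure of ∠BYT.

Step 1: By the law of cosines on triangle YTB: YB² = 2² + 2² − 2·2·2·cos(120°) = 12, so YB = 2·√3.
Step 2: By the inverse law of cosines on triangle BYT: cos(∠BYT) = ((2·√3)² + 2² − 2²) / (2·2·√3·2) = 12/13.86 = 0.866, so ∠BYT = 30°.

Therefore, the measure of angle ∠BYT = 30°.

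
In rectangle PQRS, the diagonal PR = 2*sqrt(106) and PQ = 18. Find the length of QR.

b = sqrt(d^2 - a^2) = sqrt(424 - 324) = sqrt(100) = 10

10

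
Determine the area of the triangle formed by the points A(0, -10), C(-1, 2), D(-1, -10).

Shoelace: Area = (1/2)|0(2--10) + -1(-10--10) + -1(-10-2)| = (1/2)(12) = 6

6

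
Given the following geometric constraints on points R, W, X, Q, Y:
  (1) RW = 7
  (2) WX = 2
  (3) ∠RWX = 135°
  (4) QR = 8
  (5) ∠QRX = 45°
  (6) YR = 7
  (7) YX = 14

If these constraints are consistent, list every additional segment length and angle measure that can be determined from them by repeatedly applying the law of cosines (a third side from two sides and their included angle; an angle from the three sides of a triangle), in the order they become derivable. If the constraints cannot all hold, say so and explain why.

The constraints are consistent. Derivable facts, in order:
After 1 step:
- RX ≈ 8.53
After 2 steps:
- XQ ≈ 6.35
- ∠RXW = 35.46°
- ∠RXY = 23.07°
- ∠RYX = 28.53°
- ∠WRX = 9.54°
- ∠XRY = 128.4°
After 3 steps:
- ∠QXR = 63.06°
- ∠RQX = 71.94°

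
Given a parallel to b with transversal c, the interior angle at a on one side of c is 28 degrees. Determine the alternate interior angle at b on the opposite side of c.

Alternate interior angles formed by parallel lines and a transversal are equal.
The given angle is 28 degrees.
The alternate interior angle = 28 degrees.

28 degrees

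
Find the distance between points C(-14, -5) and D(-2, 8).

The horizontal distance is |-2 - -14| = 12 and the vertical distance is |8 - -5| = 13.
By the Pythagorean theorem, d = sqrt(12^2 + 13^2) = sqrt(313).

sqrt(313)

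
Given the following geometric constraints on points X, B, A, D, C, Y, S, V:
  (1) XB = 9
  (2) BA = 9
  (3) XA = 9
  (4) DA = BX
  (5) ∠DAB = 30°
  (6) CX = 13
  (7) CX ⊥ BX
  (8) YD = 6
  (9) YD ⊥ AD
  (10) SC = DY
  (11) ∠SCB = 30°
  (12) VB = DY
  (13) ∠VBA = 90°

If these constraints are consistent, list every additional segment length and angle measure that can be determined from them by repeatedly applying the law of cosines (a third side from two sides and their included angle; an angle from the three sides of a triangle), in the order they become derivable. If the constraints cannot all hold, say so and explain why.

The constraints are consistent. Derivable facts, in order:
After 1 step:
- AV = 3·√13
- AY = 3·√13
- BC = 5·√10
- BD ≈ 4.66
- ∠ABX = 60°
- ∠AXB = 60°
- ∠BAX = 60°
After 2 steps:
- BS ≈ 11.03
- ∠ABD = 75°
- ∠ADB = 75°
- ∠AVB = 56.31°
- ∠AYD = 56.31°
- ∠BAV = 33.69°
- ∠BCX = 34.7°
- ∠CBX = 55.3°
- ∠DAY = 33.69°
After 3 steps:
- ∠BSC = 134.22°
- ∠CBS = 15.78°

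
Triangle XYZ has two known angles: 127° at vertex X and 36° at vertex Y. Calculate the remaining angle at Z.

By the triangle angle sum property, the three interior angles of any triangle add up to 180°.
We know angle X = 127° and angle Y = 36°, so their sum is 163°.
Therefore angle Z = 180° - 163° = 17°.

17 degrees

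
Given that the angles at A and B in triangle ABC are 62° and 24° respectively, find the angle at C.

By the triangle angle sum property, the three interior angles of any triangle add up to 180°.
We know angle A = 62° and angle B = 24°, so their sum is 86°.
Therefore angle C = 180° - 86° = 94°.

94 degrees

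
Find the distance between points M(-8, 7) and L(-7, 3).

The horizontal distance is |-7 - -8| = 1 and the vertical distance is |3 - 7| = 4.
By the Pythagorean theorem, d = sqrt(1^2 + 4^2) = sqrt(17).

sqrt(17)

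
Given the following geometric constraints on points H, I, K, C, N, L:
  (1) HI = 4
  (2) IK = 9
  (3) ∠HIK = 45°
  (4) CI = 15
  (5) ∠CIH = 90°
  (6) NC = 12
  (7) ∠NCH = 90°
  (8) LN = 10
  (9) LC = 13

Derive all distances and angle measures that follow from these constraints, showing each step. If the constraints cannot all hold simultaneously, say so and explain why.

The constraints are consistent.

Step 1: From HI = 4, IK = 9, and ∠HIK = 45°, by the law of cosines:
  HK² = HI² + IK² - 2·HI·IK·cos(45°) = 16 + 81 - 50.91 = 46.09
  HK ≈ 6.79

Step 2: From HI = 4, IC = 15, and ∠HIC = 90°, by the law of cosines:
  HC² = HI² + IC² - 2·HI·IC·cos(90°) = 16 + 225 - 0 = 241
  HC ≈ 15.52

Step 3: From CL = 13, CN = 12, LN = 10, by the inverse law of cosines:
  cos(∠LCN) = (CL² + CN² - LN²) / (2·CL·CN)
  ∠LCN = 46.95°

Step 4: From NC = 12, NL = 10, CL = 13, by the inverse law of cosines:
  cos(∠CNL) = (NC² + NL² - CL²) / (2·NC·NL)
  ∠CNL = 71.79°

Step 5: From LC = 13, LN = 10, CN = 12, by the inverse law of cosines:
  cos(∠CLN) = (LC² + LN² - CN²) / (2·LC·LN)
  ∠CLN = 61.26°

Step 6: From HC = 15.52, CN = 12, and ∠HCN = 90°, by the law of cosines:
  HN² = HC² + CN² - 2·HC·CN·cos(90°) = 241 + 144 - 0 = 385
  HN ≈ 19.62

Step 7: From HC = 15.52, HI = 4, CI = 15, by the inverse law of cosines:
  cos(∠CHI) = (HC² + HI² - CI²) / (2·HC·HI)
  ∠CHI = 75.07°

Step 8: From HI = 4, HK = 6.79, IK = 9, by the inverse law of cosines:
  cos(∠IHK) = (HI² + HK² - IK²) / (2·HI·HK)
  ∠IHK = 110.38°

Step 9: From KH = 6.79, KI = 9, HI = 4, by the inverse law of cosines:
  cos(∠HKI) = (KH² + KI² - HI²) / (2·KH·KI)
  ∠HKI = 24.62°

Step 10: From CH = 15.52, CI = 15, HI = 4, by the inverse law of cosines:
  cos(∠HCI) = (CH² + CI² - HI²) / (2·CH·CI)
  ∠HCI = 14.93°

Step 11: From HC = 15.52, HN = 19.62, CN = 12, by the inverse law of cosines:
  cos(∠CHN) = (HC² + HN² - CN²) / (2·HC·HN)
  ∠CHN = 37.7°

Step 12: From NC = 12, NH = 19.62, CH = 15.52, by the inverse law of cosines:
  cos(∠CNH) = (NC² + NH² - CH²) / (2·NC·NH)
  ∠CNH = 52.3°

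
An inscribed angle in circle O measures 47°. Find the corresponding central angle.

Central angle = 2 × 47° = 94° (inscribed angle theorem).

94°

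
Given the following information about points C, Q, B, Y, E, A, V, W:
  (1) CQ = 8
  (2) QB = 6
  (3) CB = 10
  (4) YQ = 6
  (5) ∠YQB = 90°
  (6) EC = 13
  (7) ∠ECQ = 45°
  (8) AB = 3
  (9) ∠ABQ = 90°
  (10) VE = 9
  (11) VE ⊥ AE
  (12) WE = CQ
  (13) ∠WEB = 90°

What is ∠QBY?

Step 1: By the law of cosines on triangle BQY: BY² = 6² + 6² − 2·6·6·cos(90°) = 72, so BY = 6·√2.
Step 2: By the inverse law of cosines on triangle QBY: cos(∠QBY) = (6² + (6·√2)² − 6²) / (2·6·6·√2) = 72/101.82 = 0.7071, so ∠QBY = 45°.

Therefore, the measure of angle ∠QBY = 45°.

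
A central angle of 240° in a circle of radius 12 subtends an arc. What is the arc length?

Arc length = 2πr × θ/360
= 2π × 12 × 2/3
= 16*pi

16*pi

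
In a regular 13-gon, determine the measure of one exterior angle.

Each exterior angle of a regular n-gon is 360 / n.
For n = 13: 360 / 13 = 360/13 degrees.

360/13 degrees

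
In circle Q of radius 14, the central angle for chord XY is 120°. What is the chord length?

Drop a perpendicular from the center to the chord, bisecting both the chord and the central angle.
Each half-chord = r sin(θ/2) = 14 sin(60°).
The full chord = 2 × 14 × sin(60°) = 14*sqrt(3).

14*sqrt(3)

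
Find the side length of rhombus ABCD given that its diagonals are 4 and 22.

The diagonals of a rhombus bisect each other at right angles.
Half-diagonals: 4/2 = 2 and 22/2 = 11
side = sqrt(2^2 + 11^2)
side = sqrt(4 + 121)
side = sqrt(125) = 5*sqrt(5)

5*sqrt(5)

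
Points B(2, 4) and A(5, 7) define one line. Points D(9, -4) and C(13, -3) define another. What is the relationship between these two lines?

Slope of line 1: m1 = (7 - 4)/(5 - 2) = 3/3 = 1
Slope of line 2: m2 = (-3 - -4)/(13 - 9) = 1/4 = 1/4
m1 != m2 (1 != 1/4), so not parallel.
m1 * m2 = (1) * (1/4) = 1/4 != -1, so not perpendicular.
The lines are neither parallel nor perpendicular.

Neither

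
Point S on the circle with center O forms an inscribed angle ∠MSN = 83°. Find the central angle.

The inscribed angle theorem states that a central angle is always twice any inscribed angle that subtends the same arc.
Since the inscribed angle is 83°, the central angle = 2 × 83° = 166°.

166°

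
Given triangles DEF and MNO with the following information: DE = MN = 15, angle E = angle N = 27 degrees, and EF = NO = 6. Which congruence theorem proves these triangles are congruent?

Consider the given information: DE = MN = 15, angle E = angle N = 27 degrees, and EF = NO = 6
This is not SSS or AAS: SSS requires all three pairs of sides, but we don't have that. AAS requires two angles and a non-included side.
The correct criterion is SAS. Two pairs of corresponding sides and the included angle are equal (Side-Angle-Side).

SAS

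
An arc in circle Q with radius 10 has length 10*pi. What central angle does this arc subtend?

θ = 360 × 10*pi / (2π × 10) = 180° (rearranging arc length formula).

180°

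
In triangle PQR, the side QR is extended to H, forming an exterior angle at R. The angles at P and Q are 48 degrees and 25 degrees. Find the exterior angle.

The interior angle at R is 180 - 48 - 25 = 107 degrees.
The exterior angle and interior angle at R are supplementary:
Exterior angle = 180 - 107 = 73 degrees.

73 degrees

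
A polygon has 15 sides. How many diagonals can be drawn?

Each of the 15 vertices connects to 12 non-adjacent vertices via diagonals.
Total connections = 15 × 12 = 180, but each diagonal is counted twice.
Number of diagonals = 180 / 2 = 90.

90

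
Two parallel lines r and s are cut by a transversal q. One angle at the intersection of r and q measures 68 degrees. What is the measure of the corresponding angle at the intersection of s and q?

When a transversal crosses parallel lines, angles in the same position at each intersection are called corresponding angles.
These are always equal, so the answer is 68 degrees.

68 degrees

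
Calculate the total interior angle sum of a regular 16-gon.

The sum of interior angles of an n-sided polygon is (n - 2) * 180.
For n = 16: (16 - 2) * 180 = 14 * 180 = 2520 degrees.

2520 degrees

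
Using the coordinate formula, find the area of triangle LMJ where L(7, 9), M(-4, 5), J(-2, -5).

Shoelace: Area = (1/2)|7(5--5) + -4(-5-9) + -2(9-5)| = (1/2)(118) = 59

59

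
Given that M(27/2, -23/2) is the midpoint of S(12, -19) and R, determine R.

Using the midpoint formula: M = ((x1 + x2)/2, (y1 + y2)/2)
We know M = (27/2, -23/2) and S = (12, -19)
For x: 27/2 = (12 + x2)/2, so x2 = 2*27/2 - 12 = 15
For y: -23/2 = (-19 + y2)/2, so y2 = 2*-23/2 - -19 = -4
R = (15, -4)

(15, -4)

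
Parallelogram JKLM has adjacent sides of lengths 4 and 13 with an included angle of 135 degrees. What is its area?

Area = 4 * 13 * sin(135°) = 52 * sqrt(2)/2 = 26*sqrt(2)

26*sqrt(2)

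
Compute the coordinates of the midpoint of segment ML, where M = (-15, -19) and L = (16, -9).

The midpoint is the average of the coordinates:
x: (-15 + 16)/2 = 1/2
y: (-19 + -9)/2 = -14
Midpoint = (1/2, -14)

(1/2, -14)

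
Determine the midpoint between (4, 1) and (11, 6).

M = ((x₁ + x₂)/2, (y₁ + y₂)/2)
= ((4 + 11)/2, (1 + 6)/2)
= (15/2, 7/2) = (15/2, 7/2)

(15/2, 7/2)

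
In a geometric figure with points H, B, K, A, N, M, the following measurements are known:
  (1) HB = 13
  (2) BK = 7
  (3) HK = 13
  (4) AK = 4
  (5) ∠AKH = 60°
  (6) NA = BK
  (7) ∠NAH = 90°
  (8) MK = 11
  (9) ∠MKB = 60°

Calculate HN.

From the given relations: NA = BK = 7.
Step 1: By the law of cosines on triangle HKA: HA² = 13² + 4² − 2·13·4·cos(60°) = 133, so HA = √133.
Step 2: By the law of cosines on triangle HAN: HN² = √133² + 7² − 2·√133·7·cos(90°) = 182, so HN = √182.

Therefore, the length of HN = √182.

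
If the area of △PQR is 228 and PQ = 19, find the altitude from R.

height = 2 * 228 / 19 = 24

24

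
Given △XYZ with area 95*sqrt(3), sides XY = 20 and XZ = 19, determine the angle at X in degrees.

sin(C) = 2 * 95*sqrt(3) / (20 * 19) = sqrt(3)/2, so C = arcsin(sqrt(3)/2) = 60°.
Since sin(180° - C) = sin(C), the obtuse angle 120° gives the same area, so C = 60° or C = 120°.

60° or 120°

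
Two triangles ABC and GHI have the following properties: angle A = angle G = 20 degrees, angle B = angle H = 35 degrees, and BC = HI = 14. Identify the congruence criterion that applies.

The given information matches AAS: Two pairs of corresponding angles and a non-included side are equal (Angle-Angle-Side).

AAS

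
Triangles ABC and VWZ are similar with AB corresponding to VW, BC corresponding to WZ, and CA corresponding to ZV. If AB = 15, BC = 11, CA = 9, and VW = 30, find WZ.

k = 30/15 = 2. WZ = 2 * 11 = 22.

22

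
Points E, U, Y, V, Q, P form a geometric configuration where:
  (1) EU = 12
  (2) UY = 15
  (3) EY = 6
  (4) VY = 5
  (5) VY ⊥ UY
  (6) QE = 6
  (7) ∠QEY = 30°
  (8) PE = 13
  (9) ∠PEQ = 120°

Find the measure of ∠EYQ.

Step 1: By the law of cosines on triangle YEQ: YQ² = 6² + 6² − 2·6·6·cos(30°) = 9.65, so YQ ≈ 3.11.
Step 2: By the inverse law of cosines on triangle EYQ: cos(∠EYQ) = (6² + 3.11² − 6²) / (2·6·3.11) = 9.65/37.27 = 0.2588, so ∠EYQ = 75°.

Therefore, the measure of angle ∠EYQ = 75°.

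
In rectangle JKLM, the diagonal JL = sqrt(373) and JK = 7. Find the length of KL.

The diagonal of a rectangle forms a right triangle with the two sides.
Rearranging the Pythagorean theorem: missing side = sqrt(d^2 - known^2).
= sqrt(373 - 49) = sqrt(324) = 18.

18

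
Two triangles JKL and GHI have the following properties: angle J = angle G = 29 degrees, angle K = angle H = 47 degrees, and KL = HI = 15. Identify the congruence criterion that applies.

The given information provides:
angle J = angle G = 29 degrees, angle K = angle H = 47 degrees, and KL = HI = 15
This matches the AAS congruence theorem.
Two pairs of corresponding angles and a non-included side are equal (Angle-Angle-Side).

AAS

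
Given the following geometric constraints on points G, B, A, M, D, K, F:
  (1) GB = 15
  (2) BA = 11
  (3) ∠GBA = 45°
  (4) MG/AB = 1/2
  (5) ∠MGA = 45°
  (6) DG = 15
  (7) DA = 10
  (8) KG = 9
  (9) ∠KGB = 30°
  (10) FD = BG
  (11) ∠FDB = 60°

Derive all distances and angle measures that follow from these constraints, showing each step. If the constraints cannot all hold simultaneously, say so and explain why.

The constraints are consistent.

From the given relations:
  MG = 1/2·AB = 1/2·11 ≈ 5.5
  FD = BG = 15

Step 1: From GB = 15, BA = 11, and ∠GBA = 45°, by the law of cosines:
  GA² = GB² + BA² - 2·GB·BA·cos(45°) = 225 + 121 - 233.3 = 112.7
  GA ≈ 10.61

Step 2: From BG = 15, GK = 9, and ∠BGK = 30°, by the law of cosines:
  BK² = BG² + GK² - 2·BG·GK·cos(30°) = 225 + 81 - 233.8 = 72.17
  BK ≈ 8.5

Step 3: From AG = 10.61, GM = 5.5, and ∠AGM = 45°, by the law of cosines:
  AM² = AG² + GM² - 2·AG·GM·cos(45°) = 112.7 + 30.25 - 82.56 = 60.35
  AM ≈ 7.77

Step 4: From GA = 10.61, GB = 15, AB = 11, by the inverse law of cosines:
  cos(∠AGB) = (GA² + GB² - AB²) / (2·GA·GB)
  ∠AGB = 47.12°

Step 5: From GA = 10.61, GD = 15, AD = 10, by the inverse law of cosines:
  cos(∠AGD) = (GA² + GD² - AD²) / (2·GA·GD)
  ∠AGD = 41.72°

Step 6: From BG = 15, BK = 8.5, GK = 9, by the inverse law of cosines:
  cos(∠GBK) = (BG² + BK² - GK²) / (2·BG·BK)
  ∠GBK = 31.98°

Step 7: From AB = 11, AG = 10.61, BG = 15, by the inverse law of cosines:
  cos(∠BAG) = (AB² + AG² - BG²) / (2·AB·AG)
  ∠BAG = 87.88°

Step 8: From AD = 10, AG = 10.61, DG = 15, by the inverse law of cosines:
  cos(∠DAG) = (AD² + AG² - DG²) / (2·AD·AG)
  ∠DAG = 93.33°

Step 9: From DA = 10, DG = 15, AG = 10.61, by the inverse law of cosines:
  cos(∠ADG) = (DA² + DG² - AG²) / (2·DA·DG)
  ∠ADG = 44.94°

Step 10: From KB = 8.5, KG = 9, BG = 15, by the inverse law of cosines:
  cos(∠BKG) = (KB² + KG² - BG²) / (2·KB·KG)
  ∠BKG = 118.02°

Step 11: From AG = 10.61, AM = 7.77, GM = 5.5, by the inverse law of cosines:
  cos(∠GAM) = (AG² + AM² - GM²) / (2·AG·AM)
  ∠GAM = 30.04°

Step 12: From MA = 7.77, MG = 5.5, AG = 10.61, by the inverse law of cosines:
  cos(∠AMG) = (MA² + MG² - AG²) / (2·MA·MG)
  ∠AMG = 104.96°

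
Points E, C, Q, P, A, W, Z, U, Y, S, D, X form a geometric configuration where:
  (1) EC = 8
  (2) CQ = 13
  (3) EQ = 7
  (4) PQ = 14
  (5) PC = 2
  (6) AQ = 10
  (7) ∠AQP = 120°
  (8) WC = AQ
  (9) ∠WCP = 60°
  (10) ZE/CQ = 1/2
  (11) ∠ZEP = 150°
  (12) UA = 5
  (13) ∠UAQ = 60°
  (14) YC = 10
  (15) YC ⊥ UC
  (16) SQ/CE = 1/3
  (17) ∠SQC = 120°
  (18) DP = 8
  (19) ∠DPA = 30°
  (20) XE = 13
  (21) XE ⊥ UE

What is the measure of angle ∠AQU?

Step 1: By the law of cosines on triangle QAU: QU² = 10² + 5² − 2·10·5·cos(60°) = 75, so QU = 5·√3.
Step 2: By the inverse law of cosines on triangle AQU: cos(∠AQU) = (10² + (5·√3)² − 5²) / (2·10·5·√3) = 150/173.21 = 0.866, so ∠AQU = 30°.

Therefore, the measure of angle ∠AQU = 30°.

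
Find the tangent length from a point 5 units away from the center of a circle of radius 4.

The tangent, radius, and line from the external point to the center form a right triangle.
The right angle is where the tangent meets the radius.
By the Pythagorean theorem: tangent² + 4² = 5²
tangent² = 25 - 16 = 9
tangent = 3

3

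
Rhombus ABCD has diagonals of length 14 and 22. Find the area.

The diagonals of a rhombus divide it into four right triangles.
Each triangle has legs 14/ 2 = 7 and 22/2 = 11, so each has area (1/2)*7*11 = 77/2.
Four such triangles give total area = (d1 * d2) / 2 = 154.

154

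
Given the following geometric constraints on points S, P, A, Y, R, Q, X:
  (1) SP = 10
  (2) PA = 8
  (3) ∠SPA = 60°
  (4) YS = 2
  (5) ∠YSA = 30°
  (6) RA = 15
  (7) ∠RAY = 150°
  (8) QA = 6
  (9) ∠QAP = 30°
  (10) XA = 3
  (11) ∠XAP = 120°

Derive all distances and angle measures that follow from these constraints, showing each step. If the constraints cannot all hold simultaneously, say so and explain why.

The constraints are consistent.

Step 1: From SP = 10, PA = 8, and ∠SPA = 60°, by the law of cosines:
  SA² = SP² + PA² - 2·SP·PA·cos(60°) = 100 + 64 - 80 = 84
  SA = 2·√21

Step 2: From PA = 8, AQ = 6, and ∠PAQ = 30°, by the law of cosines:
  PQ² = PA² + AQ² - 2·PA·AQ·cos(30°) = 64 + 36 - 83.14 = 16.86
  PQ ≈ 4.11

Step 3: From PA = 8, AX = 3, and ∠PAX = 120°, by the law of cosines:
  PX² = PA² + AX² - 2·PA·AX·cos(120°) = 64 + 9 + 24 = 97
  PX = √97

Step 4: From AS = 2·√21, SY = 2, and ∠ASY = 30°, by the law of cosines:
  AY² = AS² + SY² - 2·AS·SY·cos(30°) = 84 + 4 - 31.75 = 56.25
  AY ≈ 7.5

Step 5: From SA = 2·√21, SP = 10, AP = 8, by the inverse law of cosines:
  cos(∠ASP) = (SA² + SP² - AP²) / (2·SA·SP)
  ∠ASP = 49.11°

Step 6: From PA = 8, PQ = 4.11, AQ = 6, by the inverse law of cosines:
  cos(∠APQ) = (PA² + PQ² - AQ²) / (2·PA·PQ)
  ∠APQ = 46.94°

Step 7: From PA = 8, PX = √97, AX = 3, by the inverse law of cosines:
  cos(∠APX) = (PA² + PX² - AX²) / (2·PA·PX)
  ∠APX = 15.3°

Step 8: From AP = 8, AS = 2·√21, PS = 10, by the inverse law of cosines:
  cos(∠PAS) = (AP² + AS² - PS²) / (2·AP·AS)
  ∠PAS = 70.89°

Step 9: From QA = 6, QP = 4.11, AP = 8, by the inverse law of cosines:
  cos(∠AQP) = (QA² + QP² - AP²) / (2·QA·QP)
  ∠AQP = 103.06°

Step 10: From XA = 3, XP = √97, AP = 8, by the inverse law of cosines:
  cos(∠AXP) = (XA² + XP² - AP²) / (2·XA·XP)
  ∠AXP = 44.7°

Step 11: From YA = 7.5, AR = 15, and ∠YAR = 150°, by the law of cosines:
  YR² = YA² + AR² - 2·YA·AR·cos(150°) = 56.25 + 225 + 194.9 = 476.1
  YR ≈ 21.82

Step 12: From AS = 2·√21, AY = 7.5, SY = 2, by the inverse law of cosines:
  cos(∠SAY) = (AS² + AY² - SY²) / (2·AS·AY)
  ∠SAY = 7.66°

Step 13: From YA = 7.5, YS = 2, AS = 2·√21, by the inverse law of cosines:
  cos(∠AYS) = (YA² + YS² - AS²) / (2·YA·YS)
  ∠AYS = 142.34°

Step 14: From YA = 7.5, YR = 21.82, AR = 15, by the inverse law of cosines:
  cos(∠AYR) = (YA² + YR² - AR²) / (2·YA·YR)
  ∠AYR = 20.1°

Step 15: From RA = 15, RY = 21.82, AY = 7.5, by the inverse law of cosines:
  cos(∠ARY) = (RA² + RY² - AY²) / (2·RA·RY)
  ∠ARY = 9.9°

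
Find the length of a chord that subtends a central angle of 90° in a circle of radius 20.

Chord = 2(20) sin(45°) = 20*sqrt(2)

20*sqrt(2)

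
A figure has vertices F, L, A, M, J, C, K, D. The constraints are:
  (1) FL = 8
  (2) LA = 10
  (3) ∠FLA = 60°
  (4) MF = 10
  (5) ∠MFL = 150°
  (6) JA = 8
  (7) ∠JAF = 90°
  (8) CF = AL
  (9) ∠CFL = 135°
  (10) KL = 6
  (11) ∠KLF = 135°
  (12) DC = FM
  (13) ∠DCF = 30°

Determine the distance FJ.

Step 1: By the law of cosines on triangle FLA: FA² = 8² + 10² − 2·8·10·cos(60°) = 84, so FA = 2·√21.
Step 2: By the law of cosines on triangle FAJ: FJ² = (2·√21)² + 8² − 2·2·√21·8·cos(90°) = 148, so FJ = 2·√37.

Therefore, the length of FJ = 2·√37.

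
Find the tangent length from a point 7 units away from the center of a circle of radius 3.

Let T be the point of tangency. Then CT ⊥ PT (radius ⊥ tangent).
In right triangle CTP: CP² = CT² + PT²
7² = 3² + PT²
PT² = 40, PT = 2*sqrt(10)

2*sqrt(10)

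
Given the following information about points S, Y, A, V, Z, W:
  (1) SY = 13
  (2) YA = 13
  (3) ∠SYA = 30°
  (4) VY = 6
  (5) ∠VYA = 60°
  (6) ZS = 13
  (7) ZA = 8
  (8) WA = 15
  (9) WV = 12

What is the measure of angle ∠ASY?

Step 1: By the law of cosines on triangle SYA: SA² = 13² + 13² − 2·13·13·cos(30°) = 45.28, so SA ≈ 6.73.
Step 2: By the inverse law of cosines on triangle ASY: cos(∠ASY) = (6.73² + 13² − 13²) / (2·6.73·13) = 45.28/174.96 = 0.2588, so ∠ASY = 75°.

Therefore, the measure of angle ∠ASY = 75°.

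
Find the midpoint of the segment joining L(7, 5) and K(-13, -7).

The midpoint is the point halfway along the segment.
Move half the horizontal distance: 7 + (-13 - 7)/2 = 7 + -20/2 = -3
Move half the vertical distance: 5 + (-7 - 5)/2 = 5 + -12/2 = -1
Midpoint = (-3, -1)

(-3, -1)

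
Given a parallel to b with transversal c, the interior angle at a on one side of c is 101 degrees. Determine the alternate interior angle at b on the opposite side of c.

Alternate interior angles lie on opposite sides of the transversal, between the parallel lines.
By the alternate interior angle theorem, they are equal: 101 degrees.

101 degrees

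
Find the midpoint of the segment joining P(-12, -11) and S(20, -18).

M = ((x₁ + x₂)/2, (y₁ + y₂)/2)
= ((-12 + 20)/2, (-11 + -18)/2)
= (8/2, -29/2) = (4, -29/2)

(4, -29/2)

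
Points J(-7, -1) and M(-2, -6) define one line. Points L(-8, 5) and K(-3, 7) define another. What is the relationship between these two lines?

Slope of line 1: m1 = (-6 - -1)/(-2 - -7) = -5/5 = -1
Slope of line 2: m2 = (7 - 5)/(-3 - -8) = 2/5 = 2/5
m1 != m2 (-1 != 2/5), so not parallel.
m1 * m2 = (-1) * (2/5) = -2/5 != -1, so not perpendicular.
The lines are neither parallel nor perpendicular.

Neither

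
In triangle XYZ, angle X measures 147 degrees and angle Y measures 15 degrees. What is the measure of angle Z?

By the triangle angle sum property, the three interior angles of any triangle add up to 180°.
We know angle X = 147° and angle Y = 15°, so their sum is 162°.
Therefore angle Z = 180° - 162° = 18°.

18 degrees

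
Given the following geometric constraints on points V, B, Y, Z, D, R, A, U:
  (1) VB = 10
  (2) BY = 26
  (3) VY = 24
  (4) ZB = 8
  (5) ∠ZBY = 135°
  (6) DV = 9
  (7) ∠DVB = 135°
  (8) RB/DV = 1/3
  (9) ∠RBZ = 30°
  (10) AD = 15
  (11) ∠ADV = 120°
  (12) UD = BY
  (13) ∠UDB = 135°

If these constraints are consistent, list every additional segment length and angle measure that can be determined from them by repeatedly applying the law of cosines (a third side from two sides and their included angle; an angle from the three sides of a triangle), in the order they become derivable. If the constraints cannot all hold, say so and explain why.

The constraints are consistent. Derivable facts, in order:
After 1 step:
- BD ≈ 17.56
- VA = 21
- YZ ≈ 32.16
- ZR ≈ 5.61
- ∠BVY = 90°
- ∠BYV = 22.62°
- ∠VBY = 67.38°
After 2 steps:
- BU ≈ 40.37
- ∠AVD = 38.21°
- ∠BDV = 23.75°
- ∠BRZ = 134.48°
- ∠BYZ = 10.13°
- ∠BZR = 15.52°
- ∠BZY = 34.87°
- ∠DAV = 21.79°
- ∠DBV = 21.25°
After 3 steps:
- ∠BUD = 17.91°
- ∠DBU = 27.09°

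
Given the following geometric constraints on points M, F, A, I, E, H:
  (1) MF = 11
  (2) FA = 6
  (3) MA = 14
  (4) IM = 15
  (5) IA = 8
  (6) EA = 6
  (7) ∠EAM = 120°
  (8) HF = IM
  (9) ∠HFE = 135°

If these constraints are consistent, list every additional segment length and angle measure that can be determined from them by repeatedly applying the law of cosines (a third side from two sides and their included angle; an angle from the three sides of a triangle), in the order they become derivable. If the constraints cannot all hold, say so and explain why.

The constraints are consistent. Derivable facts, in order:
After 1 step:
- ME = 2·√79
- ∠AFM = 107.18°
- ∠AIM = 67.2°
- ∠AMF = 24.17°
- ∠AMI = 31.79°
- ∠FAM = 48.65°
- ∠IAM = 81.01°
After 2 steps:
- ∠AEM = 43°
- ∠AME = 17°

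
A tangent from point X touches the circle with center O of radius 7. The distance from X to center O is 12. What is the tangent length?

Let T be the point of tangency. Then OT ⊥ XT (radius ⊥ tangent).
In right triangle OTX: OX² = OT² + XT²
12² = 7² + XT²
XT² = 95, XT = sqrt(95)

sqrt(95)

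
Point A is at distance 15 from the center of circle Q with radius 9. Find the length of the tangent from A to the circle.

Let T be the point of tangency. Then QT ⊥ AT (radius ⊥ tangent).
In right triangle QTA: QA² = QT² + AT²
15² = 9² + AT²
AT² = 144, AT = 12

12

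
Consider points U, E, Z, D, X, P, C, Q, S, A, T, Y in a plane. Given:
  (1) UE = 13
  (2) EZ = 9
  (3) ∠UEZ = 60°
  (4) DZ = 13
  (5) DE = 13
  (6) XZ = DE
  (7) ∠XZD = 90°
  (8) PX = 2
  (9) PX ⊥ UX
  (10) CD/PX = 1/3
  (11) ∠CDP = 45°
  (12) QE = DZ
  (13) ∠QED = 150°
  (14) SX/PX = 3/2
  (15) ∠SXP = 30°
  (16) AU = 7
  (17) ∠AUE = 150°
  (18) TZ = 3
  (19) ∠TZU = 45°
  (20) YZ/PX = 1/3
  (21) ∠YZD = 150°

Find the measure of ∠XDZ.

From the given relations: XZ = DE = 13.
Step 1: By the law of cosines on triangle DZX: DX² = 13² + 13² − 2·13·13·cos(90°) = 338, so DX = 13·√2.
Step 2: By the inverse law of cosines on triangle XDZ: cos(∠XDZ) = ((13·√2)² + 13² − 13²) / (2·13·√2·13) = 338/478 = 0.7071, so ∠XDZ = 45°.

Therefore, the measure of angle ∠XDZ = 45°.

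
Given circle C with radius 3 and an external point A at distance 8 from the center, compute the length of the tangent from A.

The tangent, radius, and line from the external point to the center form a right triangle.
The right angle is where the tangent meets the radius.
By the Pythagorean theorem: tangent² + 3² = 8²
tangent² = 64 - 9 = 55
tangent = sqrt(55)

sqrt(55)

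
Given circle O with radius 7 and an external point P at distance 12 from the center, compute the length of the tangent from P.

Let T be the point of tangency. Then OT ⊥ PT (radius ⊥ tangent).
In right triangle OTP: OP² = OT² + PT²
12² = 7² + PT²
PT² = 95, PT = sqrt(95)

sqrt(95)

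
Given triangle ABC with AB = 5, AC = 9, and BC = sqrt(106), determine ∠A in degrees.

cos(A) = (5² + 9² - (sqrt(106))²) / (2 × 5 × 9) = 0, so A = arccos(0) = 90°.

90°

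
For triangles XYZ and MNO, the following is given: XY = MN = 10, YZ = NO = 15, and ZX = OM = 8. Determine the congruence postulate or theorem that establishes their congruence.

The given information provides:
XY = MN = 10, YZ = NO = 15, and ZX = OM = 8
This matches the SSS congruence theorem.
All three pairs of corresponding sides are equal (Side-Side-Side).

SSS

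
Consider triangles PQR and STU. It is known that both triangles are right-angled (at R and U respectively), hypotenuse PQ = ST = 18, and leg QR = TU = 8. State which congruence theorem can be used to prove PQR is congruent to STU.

Consider the given information: both triangles are right-angled (at R and U respectively), hypotenuse PQ = ST = 18, and leg QR = TU = 8
This is not SSS or AAS: SSS requires all three pairs of sides, but we don't have that. AAS requires two angles and a non-included side.
The correct criterion is HL. The hypotenuse and one leg of two right triangles are equal (Hypotenuse-Leg).

HL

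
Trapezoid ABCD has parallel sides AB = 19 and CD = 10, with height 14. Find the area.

Area of a trapezoid = (base1 + base2) * height / 2
Area = (19 + 10) * 14 / 2
Area = 29 * 14 / 2
Area = 406 / 2
Area = 203

203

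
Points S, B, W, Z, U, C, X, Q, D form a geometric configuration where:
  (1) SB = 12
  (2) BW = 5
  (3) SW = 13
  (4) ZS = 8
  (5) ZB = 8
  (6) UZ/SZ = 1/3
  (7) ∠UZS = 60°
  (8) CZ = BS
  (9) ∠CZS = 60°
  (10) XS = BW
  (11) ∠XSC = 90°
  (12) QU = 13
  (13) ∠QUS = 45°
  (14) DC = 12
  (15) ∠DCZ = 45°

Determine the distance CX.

From the given relations: CZ = BS = 12; XS = BW = 5.
Step 1: By the law of cosines on triangle CZS: CS² = 12² + 8² − 2·12·8·cos(60°) = 112, so CS = 4·√7.
Step 2: By the law of cosines on triangle CSX: CX² = (4·√7)² + 5² − 2·4·√7·5·cos(90°) = 137, so CX = √137.

Therefore, the length of CX = √137.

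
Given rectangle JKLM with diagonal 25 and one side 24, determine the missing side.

Using the Pythagorean theorem: d^2 = a^2 + b^2
b^2 = d^2 - a^2
b^2 = 625 - 576
b^2 = 49
b = sqrt(49) = 7

7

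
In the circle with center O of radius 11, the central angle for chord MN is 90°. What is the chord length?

Chord length = 2r sin(θ/2)
= 2 × 11 × sin(90°/2)
= 2 × 11 × sin(45°)
= 11*sqrt(2)

11*sqrt(2)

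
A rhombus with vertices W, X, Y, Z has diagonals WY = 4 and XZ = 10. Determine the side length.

The diagonals of a rhombus bisect each other at right angles.
Half-diagonals: 4/2 = 2 and 10/2 = 5
side = sqrt(2^2 + 5^2)
side = sqrt(4 + 25)
side = sqrt(29)

sqrt(29)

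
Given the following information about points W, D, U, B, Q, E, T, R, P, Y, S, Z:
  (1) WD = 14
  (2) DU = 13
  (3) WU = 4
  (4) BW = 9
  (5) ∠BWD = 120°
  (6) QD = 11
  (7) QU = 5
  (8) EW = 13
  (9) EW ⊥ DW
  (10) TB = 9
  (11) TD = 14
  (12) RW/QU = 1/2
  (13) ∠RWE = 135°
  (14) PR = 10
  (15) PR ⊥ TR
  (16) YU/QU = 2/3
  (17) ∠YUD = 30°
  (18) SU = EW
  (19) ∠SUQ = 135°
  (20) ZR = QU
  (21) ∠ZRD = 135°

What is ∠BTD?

Step 1: By the law of cosines on triangle BWD: BD² = 9² + 14² − 2·9·14·cos(120°) = 403, so BD ≈ 20.07.
Step 2: By the inverse law of cosines on triangle BTD: cos(∠BTD) = (9² + 14² − 20.07²) / (2·9·14) = -126/252 = -0.5, so ∠BTD = 120°.

Therefore, the measure of angle ∠BTD = 120°.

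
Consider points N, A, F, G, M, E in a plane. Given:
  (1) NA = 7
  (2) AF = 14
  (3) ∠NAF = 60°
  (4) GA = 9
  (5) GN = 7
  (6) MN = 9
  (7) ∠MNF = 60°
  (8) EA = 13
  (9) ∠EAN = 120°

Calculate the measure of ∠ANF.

Step 1: By the law of cosines on triangle NAF: NF² = 7² + 14² − 2·7·14·cos(60°) = 147, so NF = 7·√3.
Step 2: By the inverse law of cosines on triangle ANF: cos(∠ANF) = (7² + (7·√3)² − 14²) / (2·7·7·√3) = 0/169.74 = 0, so ∠ANF = 90°.

Therefore, the measure of angle ∠ANF = 90°.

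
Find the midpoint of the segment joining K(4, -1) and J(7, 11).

The midpoint is the point halfway along the segment.
Move half the horizontal distance: 4 + (7 - 4)/2 = 4 + 3/2 = 11/2
Move half the vertical distance: -1 + (11 - -1)/2 = -1 + 12/2 = 5
Midpoint = (11/2, 5)

(11/2, 5)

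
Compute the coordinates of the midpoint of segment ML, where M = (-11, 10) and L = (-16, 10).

M = ((x₁ + x₂)/2, (y₁ + y₂)/2)
= ((-11 + -16)/2, (10 + 10)/2)
= (-27/2, 20/2) = (-27/2, 10)

(-27/2, 10)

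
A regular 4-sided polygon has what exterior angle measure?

Each exterior angle of a regular n-gon is 360 / n.
For n = 4: 360 / 4 = 90 degrees.

90 degrees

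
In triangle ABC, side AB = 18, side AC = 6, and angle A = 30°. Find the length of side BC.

By the law of cosines: BC^2 = AB^2 + AC^2 - 2*AB*AC*cos(A)
BC^2 = 18^2 + 6^2 - 2*18*6*cos(30°)
BC^2 = 324 + 36 - 216*(sqrt(3)/2)
BC^2 = 360 - 108*sqrt(3)
BC = 6*sqrt(10 - 3*sqrt(3))

6*sqrt(10 - 3*sqrt(3))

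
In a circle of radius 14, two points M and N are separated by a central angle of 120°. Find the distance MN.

Chord = 2(14) sin(60°) = 14*sqrt(3)

14*sqrt(3)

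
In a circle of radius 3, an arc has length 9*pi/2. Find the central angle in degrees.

Arc length L = 2πr × θ/360, so θ = 360L / (2πr).
θ = 360 × 9*pi/2 / (2π × 3)
θ = 270°
θ = 270°

270°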